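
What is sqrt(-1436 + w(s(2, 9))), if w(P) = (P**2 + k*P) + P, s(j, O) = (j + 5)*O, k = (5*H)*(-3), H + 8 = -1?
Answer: sqrt(11101) ≈ 105.36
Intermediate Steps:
H = -9 (H = -8 - 1 = -9)
k = 135 (k = (5*(-9))*(-3) = -45*(-3) = 135)
s(j, O) = O*(5 + j) (s(j, O) = (5 + j)*O = O*(5 + j))
w(P) = P**2 + 136*P (w(P) = (P**2 + 135*P) + P = P**2 + 136*P)
sqrt(-1436 + w(s(2, 9))) = sqrt(-1436 + (9*(5 + 2))*(136 + 9*(5 + 2))) = sqrt(-1436 + (9*7)*(136 + 9*7)) = sqrt(-1436 + 63*(136 + 63)) = sqrt(-1436 + 63*199) = sqrt(-1436 + 12537) = sqrt(11101)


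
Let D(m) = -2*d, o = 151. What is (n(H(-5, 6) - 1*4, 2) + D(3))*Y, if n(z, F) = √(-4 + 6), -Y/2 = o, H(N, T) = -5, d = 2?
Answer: 1208 - 302*√2 ≈ 780.91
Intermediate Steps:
Y = -302 (Y = -2*151 = -302)
D(m) = -4 (D(m) = -2*2 = -4)
n(z, F) = √2
(n(H(-5, 6) - 1*4, 2) + D(3))*Y = (√2 - 4)*(-302) = (-4 + √2)*(-302) = 1208 - 302*√2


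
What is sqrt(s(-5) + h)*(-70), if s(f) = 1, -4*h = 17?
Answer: -35*I*sqrt(13) ≈ -126.19*I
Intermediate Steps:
h = -17/4 (h = -1/4*17 = -17/4 ≈ -4.2500)
sqrt(s(-5) + h)*(-70) = sqrt(1 - 17/4)*(-70) = sqrt(-13/4)*(-70) = (I*sqrt(13)/2)*(-70) = -35*I*sqrt(13)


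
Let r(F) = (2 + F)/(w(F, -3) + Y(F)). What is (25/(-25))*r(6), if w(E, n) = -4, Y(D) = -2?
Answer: 4/3 ≈ 1.3333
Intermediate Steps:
r(F) = -1/3 - F/6 (r(F) = (2 + F)/(-4 - 2) = (2 + F)/(-6) = (2 + F)*(-1/6) = -1/3 - F/6)
(25/(-25))*r(6) = (25/(-25))*(-1/3 - 1/6*6) = (-1/25*25)*(-1/3 - 1) = -1*(-4/3) = 4/3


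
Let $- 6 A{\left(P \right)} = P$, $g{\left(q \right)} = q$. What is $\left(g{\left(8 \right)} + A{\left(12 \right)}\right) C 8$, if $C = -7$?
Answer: $-336$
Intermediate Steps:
$A{\left(P \right)} = - \frac{P}{6}$
$\left(g{\left(8 \right)} + A{\left(12 \right)}\right) C 8 = \left(8 - 2\right) \left(\left(-7\right) 8\right) = \left(8 - 2\right) \left(-56\right) = 6 \left(-56\right) = -336$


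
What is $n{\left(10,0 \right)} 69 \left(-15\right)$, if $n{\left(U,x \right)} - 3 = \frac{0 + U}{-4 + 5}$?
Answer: $-13455$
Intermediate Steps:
$n{\left(U,x \right)} = 3 + U$ ($n{\left(U,x \right)} = 3 + \frac{0 + U}{-4 + 5} = 3 + \frac{U}{1} = 3 + U 1 = 3 + U$)
$n{\left(10,0 \right)} 69 \left(-15\right) = \left(3 + 10\right) 69 \left(-15\right) = 13 \cdot 69 \left(-15\right) = 897 \left(-15\right) = -13455$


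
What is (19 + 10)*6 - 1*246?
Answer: -72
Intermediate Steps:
(19 + 10)*6 - 1*246 = 29*6 - 246 = 174 - 246 = -72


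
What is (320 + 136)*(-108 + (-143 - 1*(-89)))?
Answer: -73872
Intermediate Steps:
(320 + 136)*(-108 + (-143 - 1*(-89))) = 456*(-108 + (-143 + 89)) = 456*(-108 - 54) = 456*(-162) = -73872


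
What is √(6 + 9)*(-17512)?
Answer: -17512*√15 ≈ -67824.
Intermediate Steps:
√(6 + 9)*(-17512) = √15*(-17512) = -17512*√15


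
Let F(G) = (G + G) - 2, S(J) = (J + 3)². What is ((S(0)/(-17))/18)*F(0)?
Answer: 1/17 ≈ 0.058824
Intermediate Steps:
S(J) = (3 + J)²
F(G) = -2 + 2*G (F(G) = 2*G - 2 = -2 + 2*G)
((S(0)/(-17))/18)*F(0) = (((3 + 0)²/(-17))/18)*(-2 + 2*0) = ((3²*(-1/17))/18)*(-2 + 0) = ((9*(-1/17))/18)*(-2) = ((1/18)*(-9/17))*(-2) = -1/34*(-2) = 1/17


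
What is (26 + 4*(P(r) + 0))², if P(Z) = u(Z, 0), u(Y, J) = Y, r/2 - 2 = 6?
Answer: 8100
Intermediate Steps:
r = 16 (r = 4 + 2*6 = 4 + 12 = 16)
P(Z) = Z
(26 + 4*(P(r) + 0))² = (26 + 4*(16 + 0))² = (26 + 4*16)² = (26 + 64)² = 90² = 8100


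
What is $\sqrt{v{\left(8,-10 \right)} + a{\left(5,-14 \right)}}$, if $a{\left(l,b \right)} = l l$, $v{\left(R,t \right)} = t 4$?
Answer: $i \sqrt{15} \approx 3.873 i$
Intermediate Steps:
$v{\left(R,t \right)} = 4 t$
$a{\left(l,b \right)} = l^{2}$
$\sqrt{v{\left(8,-10 \right)} + a{\left(5,-14 \right)}} = \sqrt{4 \left(-10\right) + 5^{2}} = \sqrt{-40 + 25} = \sqrt{-15} = i \sqrt{15}$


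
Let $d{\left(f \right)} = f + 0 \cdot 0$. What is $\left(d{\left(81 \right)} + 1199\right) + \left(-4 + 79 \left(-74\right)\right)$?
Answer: $-4570$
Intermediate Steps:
$d{\left(f \right)} = f$ ($d{\left(f \right)} = f + 0 = f$)
$\left(d{\left(81 \right)} + 1199\right) + \left(-4 + 79 \left(-74\right)\right) = \left(81 + 1199\right) + \left(-4 + 79 \left(-74\right)\right) = 1280 - 5850 = -4570$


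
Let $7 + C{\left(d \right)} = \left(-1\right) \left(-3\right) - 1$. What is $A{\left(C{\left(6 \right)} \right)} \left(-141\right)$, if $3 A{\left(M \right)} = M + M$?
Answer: $470$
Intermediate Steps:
$C{\left(d \right)} = -5$ ($C{\left(d \right)} = -7 - -2 = -7 + \left(3 - 1\right) = -7 + 2 = -5$)
$A{\left(M \right)} = \frac{2 M}{3}$ ($A{\left(M \right)} = \frac{M + M}{3} = \frac{2 M}{3}$)
$A{\left(C{\left(6 \right)} \right)} \left(-141\right) = \frac{2}{3} \left(-5\right) \left(-141\right) = \left(- \frac{10}{3}\right) \left(-141\right) = 470$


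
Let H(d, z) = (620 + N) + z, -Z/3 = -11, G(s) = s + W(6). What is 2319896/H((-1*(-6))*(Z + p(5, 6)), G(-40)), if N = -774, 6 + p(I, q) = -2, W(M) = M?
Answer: -579974/47 ≈ -12340.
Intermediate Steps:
p(I, q) = -8 (p(I, q) = -6 - 2 = -8)
G(s) = 6 + s (G(s) = s + 6 = 6 + s)
Z = 33 (Z = -3*(-11) = 33)
H(d, z) = -154 + z (H(d, z) = (620 - 774) + z = -154 + z)
2319896/H((-1*(-6))*(Z + p(5, 6)), G(-40)) = 2319896/(-154 + (6 - 40)) = 2319896/(-154 - 34) = 2319896/(-188) = 2319896*(-1/188) = -579974/47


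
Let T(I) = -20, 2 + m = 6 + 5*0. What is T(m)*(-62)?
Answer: 1240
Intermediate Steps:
m = 4 (m = -2 + (6 + 5*0) = -2 + (6 + 0) = -2 + 6 = 4)
T(m)*(-62) = -20*(-62) = 1240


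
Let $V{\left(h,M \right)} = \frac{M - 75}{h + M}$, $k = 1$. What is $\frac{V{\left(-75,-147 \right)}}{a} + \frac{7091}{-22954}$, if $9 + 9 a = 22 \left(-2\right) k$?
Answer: $- \frac{582409}{1216562} \approx -0.47873$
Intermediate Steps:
$V{\left(h,M \right)} = \frac{-75 + M}{M + h}$
$a = - \frac{53}{9}$ ($a = -1 + \frac{22 \left(-2\right) 1}{9} = -1 + \frac{\left(-44\right) 1}{9} = -1 + \frac{1}{9} \left(-44\right) = -1 - \frac{44}{9} = - \frac{53}{9} \approx -5.8889$)
$\frac{V{\left(-75,-147 \right)}}{a} + \frac{7091}{-22954} = \frac{\frac{1}{-147 - 75} \left(-75 - 147\right)}{- \frac{53}{9}} + \frac{7091}{-22954} = \frac{1}{-222} \left(-222\right) \left(- \frac{9}{53}\right) + 7091 \left(- \frac{1}{22954}\right) = \left(- \frac{1}{222}\right) \left(-222\right) \left(- \frac{9}{53}\right) - \frac{7091}{22954} = 1 \left(- \frac{9}{53}\right) - \frac{7091}{22954} = - \frac{9}{53} - \frac{7091}{22954} = - \frac{582409}{1216562}$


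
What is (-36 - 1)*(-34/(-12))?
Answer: -629/6 ≈ -104.83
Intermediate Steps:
(-36 - 1)*(-34/(-12)) = -(-1258)*(-1)/12 = -37*17/6 = -629/6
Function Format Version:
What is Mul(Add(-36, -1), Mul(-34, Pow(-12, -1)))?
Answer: Rational(-629, 6) ≈ -104.83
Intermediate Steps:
Mul(Add(-36, -1), Mul(-34, Pow(-12, -1))) = Mul(-37, Mul(-34, Rational(-1, 12))) = Mul(-37, Rational(17, 6)) = Rational(-629, 6)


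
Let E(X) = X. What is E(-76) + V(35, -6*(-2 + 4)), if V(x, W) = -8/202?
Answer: -7680/101 ≈ -76.040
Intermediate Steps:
V(x, W) = -4/101 (V(x, W) = -8*1/202 = -4/101)
E(-76) + V(35, -6*(-2 + 4)) = -76 - 4/101 = -7680/101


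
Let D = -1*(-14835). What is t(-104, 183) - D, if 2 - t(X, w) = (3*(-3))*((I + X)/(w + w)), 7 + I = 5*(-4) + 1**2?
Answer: -905008/61 ≈ -14836.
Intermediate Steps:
I = -26 (I = -7 + (5*(-4) + 1**2) = -7 + (-20 + 1) = -7 - 19 = -26)
D = 14835
t(X, w) = 2 + 9*(-26 + X)/(2*w) (t(X, w) = 2 - 3*(-3)*(-26 + X)/(w + w) = 2 - (-9)*(-26 + X)/((2*w)) = 2 - (-9)*(-26 + X)*(1/(2*w)) = 2 - (-9)*(-26 + X)/(2*w) = 2 + 9*(-26 + X)/(2*w))
t(-104, 183) - D = (1/2)*(-234 + 4*183 + 9*(-104))/183 - 1*14835 = (1/2)*(1/183)*(-234 + 732 - 936) - 14835 = (1/2)*(1/183)*(-438) - 14835 = -73/61 - 14835 = -905008/61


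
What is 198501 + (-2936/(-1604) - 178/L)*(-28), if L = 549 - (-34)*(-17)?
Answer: 2305773537/11629 ≈ 1.9828e+5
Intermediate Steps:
L = -29 (L = 549 - 1*578 = 549 - 578 = -29)
198501 + (-2936/(-1604) - 178/L)*(-28) = 198501 + (-2936/(-1604) - 178/(-29))*(-28) = 198501 + (-2936*(-1/1604) - 178*(-1/29))*(-28) = 198501 + (734/401 + 178/29)*(-28) = 198501 + (92664/11629)*(-28) = 198501 - 2594592/11629 = 2305773537/11629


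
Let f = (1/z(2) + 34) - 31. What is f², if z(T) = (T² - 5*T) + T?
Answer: 121/16 ≈ 7.5625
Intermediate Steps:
z(T) = T² - 4*T
f = 11/4 (f = (1/(2*(-4 + 2)) + 34) - 31 = (1/(2*(-2)) + 34) - 31 = (1/(-4) + 34) - 31 = (-¼ + 34) - 31 = 135/4 - 31 = 11/4 ≈ 2.7500)
f² = (11/4)² = 121/16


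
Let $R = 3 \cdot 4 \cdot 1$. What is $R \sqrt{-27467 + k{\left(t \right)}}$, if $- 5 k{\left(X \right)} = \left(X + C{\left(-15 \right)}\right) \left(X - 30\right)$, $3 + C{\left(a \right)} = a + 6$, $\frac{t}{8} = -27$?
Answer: $\frac{12 i \sqrt{967115}}{5} \approx 2360.2 i$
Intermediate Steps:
$t = -216$ ($t = 8 \left(-27\right) = -216$)
$C{\left(a \right)} = 3 + a$ ($C{\left(a \right)} = -3 + \left(a + 6\right) = -3 + \left(6 + a\right) = 3 + a$)
$k{\left(X \right)} = - \frac{\left(-30 + X\right) \left(-12 + X\right)}{5}$ ($k{\left(X \right)} = - \frac{\left(X + \left(3 - 15\right)\right) \left(X - 30\right)}{5} = - \frac{\left(X - 12\right) \left(-30 + X\right)}{5} = - \frac{\left(-12 + X\right) \left(-30 + X\right)}{5} = - \frac{\left(-30 + X\right) \left(-12 + X\right)}{5}$)
$R = 12$ ($R = 12 \cdot 1 = 12$)
$R \sqrt{-27467 + k{\left(t \right)}} = 12 \sqrt{-27467 - \left(\frac{9432}{5} + \frac{46656}{5}\right)} = 12 \sqrt{-27467 - \frac{56088}{5}} = 12 \sqrt{- \frac{193423}{5}} = 12 \frac{i \sqrt{967115}}{5} = \frac{12 i \sqrt{967115}}{5}$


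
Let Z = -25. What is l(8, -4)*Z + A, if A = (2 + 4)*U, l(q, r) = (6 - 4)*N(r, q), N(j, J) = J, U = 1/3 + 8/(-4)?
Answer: -410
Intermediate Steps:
U = -5/3 (U = 1*(⅓) + 8*(-¼) = ⅓ - 2 = -5/3 ≈ -1.6667)
l(q, r) = 2*q (l(q, r) = (6 - 4)*q = 2*q)
A = -10 (A = (2 + 4)*(-5/3) = 6*(-5/3) = -10)
l(8, -4)*Z + A = (2*8)*(-25) - 10 = 16*(-25) - 10 = -400 - 10 = -410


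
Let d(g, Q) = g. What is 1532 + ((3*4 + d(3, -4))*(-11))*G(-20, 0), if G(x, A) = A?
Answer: 1532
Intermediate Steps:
1532 + ((3*4 + d(3, -4))*(-11))*G(-20, 0) = 1532 + ((3*4 + 3)*(-11))*0 = 1532 + ((12 + 3)*(-11))*0 = 1532 + (15*(-11))*0 = 1532 - 165*0 = 1532 + 0 = 1532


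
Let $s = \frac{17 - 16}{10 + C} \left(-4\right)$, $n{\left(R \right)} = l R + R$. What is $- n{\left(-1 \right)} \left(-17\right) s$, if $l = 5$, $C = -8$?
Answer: $204$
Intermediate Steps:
$n{\left(R \right)} = 6 R$ ($n{\left(R \right)} = 5 R + R = 6 R$)
$s = -2$ ($s = \frac{17 - 16}{10 - 8} \left(-4\right) = 1 \cdot \frac{1}{2} \left(-4\right) = \frac{1}{2} \left(-4\right) = -2$)
$- n{\left(-1 \right)} \left(-17\right) s = - 6 \left(-1\right) \left(-17\right) \left(-2\right) = \left(-1\right) \left(-6\right) \left(-17\right) \left(-2\right) = 6 \left(-17\right) \left(-2\right) = \left(-102\right) \left(-2\right) = 204$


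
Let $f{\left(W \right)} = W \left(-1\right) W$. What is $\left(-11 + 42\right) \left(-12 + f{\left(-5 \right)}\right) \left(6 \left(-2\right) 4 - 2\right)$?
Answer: $57350$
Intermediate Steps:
$f{\left(W \right)} = - W^{2}$ ($f{\left(W \right)} = - W W = - W^{2}$)
$\left(-11 + 42\right) \left(-12 + f{\left(-5 \right)}\right) \left(6 \left(-2\right) 4 - 2\right) = \left(-11 + 42\right) \left(-12 - \left(-5\right)^{2}\right) \left(6 \left(-2\right) 4 - 2\right) = 31 \left(-12 - 25\right) \left(\left(-12\right) 4 - 2\right) = 31 \left(-12 - 25\right) \left(-48 - 2\right) = 31 \left(\left(-37\right) \left(-50\right)\right) = 31 \cdot 1850 = 57350$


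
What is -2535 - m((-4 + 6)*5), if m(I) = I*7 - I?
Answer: -2595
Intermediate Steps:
m(I) = 6*I (m(I) = 7*I - I = 6*I)
-2535 - m((-4 + 6)*5) = -2535 - 6*(-4 + 6)*5 = -2535 - 6*2*5 = -2535 - 6*10 = -2535 - 1*60 = -2535 - 60 = -2595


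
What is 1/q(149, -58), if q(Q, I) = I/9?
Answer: -9/58 ≈ -0.15517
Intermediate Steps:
q(Q, I) = I/9
1/q(149, -58) = 1/((⅑)*(-58)) = 1/(-58/9) = -9/58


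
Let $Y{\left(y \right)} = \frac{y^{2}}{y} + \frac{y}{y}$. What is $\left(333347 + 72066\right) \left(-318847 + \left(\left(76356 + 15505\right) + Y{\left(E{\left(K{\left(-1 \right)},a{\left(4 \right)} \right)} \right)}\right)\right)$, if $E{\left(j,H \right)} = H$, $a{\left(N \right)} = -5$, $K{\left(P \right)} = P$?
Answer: $-92024696870$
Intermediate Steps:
$Y{\left(y \right)} = 1 + y$ ($Y{\left(y \right)} = y + 1 = 1 + y$)
$\left(333347 + 72066\right) \left(-318847 + \left(\left(76356 + 15505\right) + Y{\left(E{\left(K{\left(-1 \right)},a{\left(4 \right)} \right)} \right)}\right)\right) = \left(333347 + 72066\right) \left(-318847 + \left(\left(76356 + 15505\right) + \left(1 - 5\right)\right)\right) = 405413 \left(-318847 + \left(91861 - 4\right)\right) = 405413 \left(-318847 + 91857\right) = 405413 \left(-226990\right) = -92024696870$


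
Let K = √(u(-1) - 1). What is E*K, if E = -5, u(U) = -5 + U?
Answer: -5*I*√7 ≈ -13.229*I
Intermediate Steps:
K = I*√7 (K = √((-5 - 1) - 1) = √(-6 - 1) = √(-7) = I*√7 ≈ 2.6458*I)
E*K = -5*I*√7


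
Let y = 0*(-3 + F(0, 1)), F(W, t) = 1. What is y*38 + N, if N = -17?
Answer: -17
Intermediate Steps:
y = 0 (y = 0*(-3 + 1) = 0*(-2) = 0)
y*38 + N = 0*38 - 17 = 0 - 17 = -17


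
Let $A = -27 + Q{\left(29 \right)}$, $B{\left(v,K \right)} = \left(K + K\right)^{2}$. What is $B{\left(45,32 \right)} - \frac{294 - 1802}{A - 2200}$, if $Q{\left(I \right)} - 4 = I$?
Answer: $\frac{4492558}{1097} \approx 4095.3$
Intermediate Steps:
$Q{\left(I \right)} = 4 + I$
$B{\left(v,K \right)} = 4 K^{2}$ ($B{\left(v,K \right)} = \left(2 K\right)^{2} = 4 K^{2}$)
$A = 6$ ($A = -27 + \left(4 + 29\right) = -27 + 33 = 6$)
$B{\left(45,32 \right)} - \frac{294 - 1802}{A - 2200} = 4 \cdot 32^{2} - \frac{294 - 1802}{6 - 2200} = 4 \cdot 1024 - - \frac{1508}{-2194} = 4096 - \left(-1508\right) \left(- \frac{1}{2194}\right) = 4096 - \frac{754}{1097} = \frac{4492558}{1097}$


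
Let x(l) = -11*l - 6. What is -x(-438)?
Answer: -4812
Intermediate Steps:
x(l) = -6 - 11*l
-x(-438) = -(-6 - 11*(-438)) = -(-6 + 4818) = -1*4812 = -4812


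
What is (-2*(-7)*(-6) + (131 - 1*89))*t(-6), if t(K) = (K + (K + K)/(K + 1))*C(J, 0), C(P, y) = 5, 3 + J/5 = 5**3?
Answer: 756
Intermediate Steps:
J = 610 (J = -15 + 5*5**3 = -15 + 5*125 = -15 + 625 = 610)
t(K) = 5*K + 10*K/(1 + K) (t(K) = (K + (K + K)/(K + 1))*5 = (K + (2*K)/(1 + K))*5 = (K + 2*K/(1 + K))*5 = 5*K + 10*K/(1 + K))
(-2*(-7)*(-6) + (131 - 1*89))*t(-6) = (-2*(-7)*(-6) + (131 - 1*89))*(5*(-6)*(3 - 6)/(1 - 6)) = (14*(-6) + (131 - 89))*(5*(-6)*(-3)/(-5)) = (-84 + 42)*(5*(-6)*(-1/5)*(-3)) = -42*(-18) = 756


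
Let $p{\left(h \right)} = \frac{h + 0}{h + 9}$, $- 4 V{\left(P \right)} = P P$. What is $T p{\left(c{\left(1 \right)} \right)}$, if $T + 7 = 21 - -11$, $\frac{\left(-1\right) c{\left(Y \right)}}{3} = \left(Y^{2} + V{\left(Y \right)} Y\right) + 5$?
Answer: $\frac{575}{11} \approx 52.273$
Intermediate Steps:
$V{\left(P \right)} = - \frac{P^{2}}{4}$ ($V{\left(P \right)} = - \frac{P P}{4} = - \frac{P^{2}}{4}$)
$c{\left(Y \right)} = -15 - 3 Y^{2} + \frac{3 Y^{3}}{4}$ ($c{\left(Y \right)} = - 3 \left(\left(Y^{2} + - \frac{Y^{2}}{4} Y\right) + 5\right) = - 3 \left(\left(Y^{2} - \frac{Y^{3}}{4}\right) + 5\right) = - 3 \left(5 + Y^{2} - \frac{Y^{3}}{4}\right) = -15 - 3 Y^{2} + \frac{3 Y^{3}}{4}$)
$p{\left(h \right)} = \frac{h}{9 + h}$
$T = 25$ ($T = -7 + \left(21 - -11\right) = -7 + \left(21 + 11\right) = -7 + 32 = 25$)
$T p{\left(c{\left(1 \right)} \right)} = 25 \frac{-15 - 3 \cdot 1^{2} + \frac{3 \cdot 1^{3}}{4}}{9 - \left(15 + 3 - \frac{3}{4}\right)} = 25 \frac{-15 - 3 + \frac{3}{4} \cdot 1}{9 - \frac{69}{4}} = 25 \frac{-15 - 3 + \frac{3}{4}}{9 - \frac{69}{4}} = 25 \left(- \frac{69}{4 \left(9 - \frac{69}{4}\right)}\right) = 25 \left(- \frac{69}{4 \left(- \frac{33}{4}\right)}\right) = 25 \left(\left(- \frac{69}{4}\right) \left(- \frac{4}{33}\right)\right) = 25 \cdot \frac{23}{11} = \frac{575}{11}$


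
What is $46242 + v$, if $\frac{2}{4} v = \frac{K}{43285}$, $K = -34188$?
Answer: $\frac{181956054}{3935} \approx 46240.0$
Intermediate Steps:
$v = - \frac{6216}{3935}$ ($v = 2 \left(- \frac{34188}{43285}\right) = 2 \left(\left(-34188\right) \frac{1}{43285}\right) = 2 \left(- \frac{3108}{3935}\right) = - \frac{6216}{3935} \approx -1.5797$)
$46242 + v = 46242 - \frac{6216}{3935} = \frac{181956054}{3935}$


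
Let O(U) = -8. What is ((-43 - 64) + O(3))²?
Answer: 13225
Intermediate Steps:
((-43 - 64) + O(3))² = ((-43 - 64) - 8)² = (-107 - 8)² = (-115)² = 13225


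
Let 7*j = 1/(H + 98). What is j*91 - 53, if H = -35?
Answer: -3326/63 ≈ -52.794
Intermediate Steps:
j = 1/441 (j = 1/(7*(-35 + 98)) = (⅐)/63 = (⅐)*(1/63) = 1/441 ≈ 0.0022676)
j*91 - 53 = (1/441)*91 - 53 = 13/63 - 53 = -3326/63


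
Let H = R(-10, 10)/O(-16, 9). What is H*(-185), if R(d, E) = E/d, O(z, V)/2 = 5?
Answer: 37/2 ≈ 18.500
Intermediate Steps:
O(z, V) = 10 (O(z, V) = 2*5 = 10)
H = -⅒ (H = (10/(-10))/10 = (10*(-⅒))*(⅒) = -1*⅒ = -⅒ ≈ -0.10000)
H*(-185) = -⅒*(-185) = 37/2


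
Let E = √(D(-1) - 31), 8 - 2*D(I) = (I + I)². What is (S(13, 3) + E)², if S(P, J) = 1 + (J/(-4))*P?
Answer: 761/16 - 35*I*√29/2 ≈ 47.563 - 94.24*I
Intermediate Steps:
D(I) = 4 - 2*I² (D(I) = 4 - (I + I)²/2 = 4 - 4*I²/2 = 4 - 2*I²)
S(P, J) = 1 - J*P/4 (S(P, J) = 1 + (J*(-¼))*P = 1 + (-J/4)*P = 1 - J*P/4)
E = I*√29 (E = √((4 - 2*(-1)²) - 31) = √((4 - 2*1) - 31) = √((4 - 2) - 31) = √(2 - 31) = √(-29) = I*√29 ≈ 5.3852*I)
(S(13, 3) + E)² = ((1 - ¼*3*13) + I*√29)² = ((1 - 39/4) + I*√29)² = (-35/4 + I*√29)²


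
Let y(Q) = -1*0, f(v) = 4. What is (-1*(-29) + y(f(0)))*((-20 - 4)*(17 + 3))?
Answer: -13920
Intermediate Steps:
y(Q) = 0
(-1*(-29) + y(f(0)))*((-20 - 4)*(17 + 3)) = (-1*(-29) + 0)*((-20 - 4)*(17 + 3)) = (29 + 0)*(-24*20) = 29*(-480) = -13920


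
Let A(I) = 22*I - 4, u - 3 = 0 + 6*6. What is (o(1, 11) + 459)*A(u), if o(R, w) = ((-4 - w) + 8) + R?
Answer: 386862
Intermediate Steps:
u = 39 (u = 3 + (0 + 6*6) = 3 + (0 + 36) = 3 + 36 = 39)
o(R, w) = 4 + R - w (o(R, w) = (4 - w) + R = 4 + R - w)
A(I) = -4 + 22*I
(o(1, 11) + 459)*A(u) = ((4 + 1 - 1*11) + 459)*(-4 + 22*39) = ((4 + 1 - 11) + 459)*(-4 + 858) = (-6 + 459)*854 = 453*854 = 386862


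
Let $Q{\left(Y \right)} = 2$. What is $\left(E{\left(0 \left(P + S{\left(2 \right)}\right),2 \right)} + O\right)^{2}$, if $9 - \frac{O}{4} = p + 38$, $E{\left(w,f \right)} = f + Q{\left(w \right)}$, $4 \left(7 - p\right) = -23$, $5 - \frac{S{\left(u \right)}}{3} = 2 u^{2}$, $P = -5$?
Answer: $26569$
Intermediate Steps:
$S{\left(u \right)} = 15 - 6 u^{2}$ ($S{\left(u \right)} = 15 - 3 \cdot 2 u^{2} = 15 - 6 u^{2}$)
$p = \frac{51}{4}$ ($p = 7 - - \frac{23}{4} = 7 + \frac{23}{4} = \frac{51}{4} \approx 12.75$)
$E{\left(w,f \right)} = 2 + f$ ($E{\left(w,f \right)} = f + 2 = 2 + f$)
$O = -167$ ($O = 36 - 4 \left(\frac{51}{4} + 38\right) = 36 - 203 = -167$)
$\left(E{\left(0 \left(P + S{\left(2 \right)}\right),2 \right)} + O\right)^{2} = \left(\left(2 + 2\right) - 167\right)^{2} = \left(4 - 167\right)^{2} = \left(-163\right)^{2} = 26569$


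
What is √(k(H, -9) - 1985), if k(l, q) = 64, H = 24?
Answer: I*√1921 ≈ 43.829*I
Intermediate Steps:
√(k(H, -9) - 1985) = √(64 - 1985) = √(-1921) = I*√1921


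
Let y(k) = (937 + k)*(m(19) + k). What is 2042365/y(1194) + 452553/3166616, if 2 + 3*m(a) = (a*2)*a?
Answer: 15638090801/19276327032 ≈ 0.81126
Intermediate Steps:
m(a) = -⅔ + 2*a²/3 (m(a) = -⅔ + ((a*2)*a)/3 = -⅔ + ((2*a)*a)/3 = -⅔ + (2*a²)/3 = -⅔ + 2*a²/3)
y(k) = (240 + k)*(937 + k) (y(k) = (937 + k)*((-⅔ + (⅔)*19²) + k) = (937 + k)*((-⅔ + (⅔)*361) + k) = (937 + k)*((-⅔ + 722/3) + k) = (937 + k)*(240 + k) = (240 + k)*(937 + k))
2042365/y(1194) + 452553/3166616 = 2042365/(224880 + 1194² + 1177*1194) + 452553/3166616 = 2042365/(224880 + 1425636 + 1405338) + 452553*(1/3166616) = 2042365/3055854 + 1803/12616 = 15638090801/19276327032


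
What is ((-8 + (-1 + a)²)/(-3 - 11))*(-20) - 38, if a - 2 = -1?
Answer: -346/7 ≈ -49.429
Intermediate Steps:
a = 1 (a = 2 - 1 = 1)
((-8 + (-1 + a)²)/(-3 - 11))*(-20) - 38 = ((-8 + (-1 + 1)²)/(-3 - 11))*(-20) - 38 = ((-8 + 0²)/(-14))*(-20) - 38 = ((-8 + 0)*(-1/14))*(-20) - 38 = -8*(-1/14)*(-20) - 38 = (4/7)*(-20) - 38 = -80/7 - 38 = -346/7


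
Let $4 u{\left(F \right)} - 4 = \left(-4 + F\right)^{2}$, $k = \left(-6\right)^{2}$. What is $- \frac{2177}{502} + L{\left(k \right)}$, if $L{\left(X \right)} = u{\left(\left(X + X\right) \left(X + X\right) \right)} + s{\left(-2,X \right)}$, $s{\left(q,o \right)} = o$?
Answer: $\frac{3367482597}{502} \approx 6.7081 \cdot 10^{6}$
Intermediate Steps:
$k = 36$
$u{\left(F \right)} = 1 + \frac{\left(-4 + F\right)^{2}}{4}$
$L{\left(X \right)} = 1 + X + \frac{\left(-4 + 4 X^{2}\right)^{2}}{4}$ ($L{\left(X \right)} = \left(1 + \frac{\left(-4 + \left(X + X\right) \left(X + X\right)\right)^{2}}{4}\right) + X = \left(1 + \frac{\left(-4 + 2 X 2 X\right)^{2}}{4}\right) + X = \left(1 + \frac{\left(-4 + 4 X^{2}\right)^{2}}{4}\right) + X = 1 + X + \frac{\left(-4 + 4 X^{2}\right)^{2}}{4}$)
$- \frac{2177}{502} + L{\left(k \right)} = - \frac{2177}{502} + \left(1 + 36 + 4 \left(-1 + 36^{2}\right)^{2}\right) = \left(-2177\right) \frac{1}{502} + \left(1 + 36 + 4 \left(-1 + 1296\right)^{2}\right) = - \frac{2177}{502} + \left(1 + 36 + 4 \cdot 1295^{2}\right) = - \frac{2177}{502} + \left(1 + 36 + 4 \cdot 1677025\right) = - \frac{2177}{502} + \left(1 + 36 + 6708100\right) = - \frac{2177}{502} + 6708137 = \frac{3367482597}{502}$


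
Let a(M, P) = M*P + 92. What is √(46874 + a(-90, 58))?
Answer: √41746 ≈ 204.32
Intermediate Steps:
a(M, P) = 92 + M*P
√(46874 + a(-90, 58)) = √(46874 + (92 - 90*58)) = √(46874 + (92 - 5220)) = √(46874 - 5128) = √41746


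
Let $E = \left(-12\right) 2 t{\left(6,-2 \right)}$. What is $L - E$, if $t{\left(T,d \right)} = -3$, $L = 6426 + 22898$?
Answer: $29252$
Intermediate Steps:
$L = 29324$
$E = 72$ ($E = \left(-12\right) 2 \left(-3\right) = \left(-24\right) \left(-3\right) = 72$)
$L - E = 29324 - 72 = 29252$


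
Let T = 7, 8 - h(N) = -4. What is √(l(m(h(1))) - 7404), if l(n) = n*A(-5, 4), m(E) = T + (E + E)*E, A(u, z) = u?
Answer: I*√8879 ≈ 94.228*I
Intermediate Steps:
h(N) = 12 (h(N) = 8 - 1*(-4) = 8 + 4 = 12)
m(E) = 7 + 2*E² (m(E) = 7 + (E + E)*E = 7 + (2*E)*E = 7 + 2*E²)
l(n) = -5*n (l(n) = n*(-5) = -5*n)
√(l(m(h(1))) - 7404) = √(-5*(7 + 2*12²) - 7404) = √(-5*(7 + 2*144) - 7404) = √(-5*(7 + 288) - 7404) = √(-5*295 - 7404) = √(-1475 - 7404) = √(-8879) = I*√8879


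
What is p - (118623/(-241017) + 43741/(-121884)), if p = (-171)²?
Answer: 5843619111191/199837524 ≈ 29242.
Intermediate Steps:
p = 29241
p - (118623/(-241017) + 43741/(-121884)) = 29241 - (118623/(-241017) + 43741/(-121884)) = 29241 - (118623*(-1/241017) + 43741*(-1/121884)) = 29241 - (-39541/80339 - 43741/121884) = 29241 - 1*(-170071907/199837524) = 29241 + 170071907/199837524 = 5843619111191/199837524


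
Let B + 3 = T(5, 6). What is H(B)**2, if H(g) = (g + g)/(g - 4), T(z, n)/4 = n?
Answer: 1764/289 ≈ 6.1038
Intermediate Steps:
T(z, n) = 4*n
B = 21 (B = -3 + 4*6 = -3 + 24 = 21)
H(g) = 2*g/(-4 + g) (H(g) = (2*g)/(-4 + g) = 2*g/(-4 + g))
H(B)**2 = (2*21/(-4 + 21))**2 = (2*21/17)**2 = (2*21*(1/17))**2 = (42/17)**2 = 1764/289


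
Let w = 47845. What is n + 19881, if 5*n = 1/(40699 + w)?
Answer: 8801716321/442720 ≈ 19881.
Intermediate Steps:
n = 1/442720 (n = 1/(5*(40699 + 47845)) = (⅕)/88544 = (⅕)*(1/88544) = 1/442720 ≈ 2.2588e-6)
n + 19881 = 1/442720 + 19881 = 8801716321/442720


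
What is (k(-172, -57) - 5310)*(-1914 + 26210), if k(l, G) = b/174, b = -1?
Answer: -11224035268/87 ≈ -1.2901e+8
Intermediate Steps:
k(l, G) = -1/174
(k(-172, -57) - 5310)*(-1914 + 26210) = (-1/174 - 5310)*(-1914 + 26210) = -923941/174*24296 = -11224035268/87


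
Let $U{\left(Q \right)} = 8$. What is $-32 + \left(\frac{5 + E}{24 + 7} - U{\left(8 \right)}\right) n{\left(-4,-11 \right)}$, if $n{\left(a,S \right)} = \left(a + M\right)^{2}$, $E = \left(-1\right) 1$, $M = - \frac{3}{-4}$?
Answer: $- \frac{14277}{124} \approx -115.14$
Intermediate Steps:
$M = \frac{3}{4}$ ($M = \left(-3\right) \left(- \frac{1}{4}\right) = \frac{3}{4} \approx 0.75$)
$E = -1$
$n{\left(a,S \right)} = \left(\frac{3}{4} + a\right)^{2}$ ($n{\left(a,S \right)} = \left(a + \frac{3}{4}\right)^{2} = \left(\frac{3}{4} + a\right)^{2}$)
$-32 + \left(\frac{5 + E}{24 + 7} - U{\left(8 \right)}\right) n{\left(-4,-11 \right)} = -32 + \left(\frac{5 - 1}{24 + 7} - 8\right) \frac{\left(3 + 4 \left(-4\right)\right)^{2}}{16} = -32 + \left(\frac{4}{31} - 8\right) \frac{\left(3 - 16\right)^{2}}{16} = -32 + \left(4 \cdot \frac{1}{31} - 8\right) \frac{\left(-13\right)^{2}}{16} = -32 + \left(\frac{4}{31} - 8\right) \frac{1}{16} \cdot 169 = -32 - \frac{10309}{124} = - \frac{14277}{124}$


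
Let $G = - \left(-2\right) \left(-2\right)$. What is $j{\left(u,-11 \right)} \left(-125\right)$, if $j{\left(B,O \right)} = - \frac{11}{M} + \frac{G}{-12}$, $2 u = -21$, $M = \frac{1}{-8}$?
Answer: $- \frac{33125}{3} \approx -11042.0$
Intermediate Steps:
$M = - \frac{1}{8} \approx -0.125$
$G = -4$ ($G = \left(-1\right) 4 = -4$)
$u = - \frac{21}{2}$ ($u = \frac{1}{2} \left(-21\right) = - \frac{21}{2} \approx -10.5$)
$j{\left(B,O \right)} = \frac{265}{3}$ ($j{\left(B,O \right)} = - \frac{11}{- \frac{1}{8}} - \frac{4}{-12} = \left(-11\right) \left(-8\right) - - \frac{1}{3} = 88 + \frac{1}{3} = \frac{265}{3}$)
$j{\left(u,-11 \right)} \left(-125\right) = \frac{265}{3} \left(-125\right) = - \frac{33125}{3}$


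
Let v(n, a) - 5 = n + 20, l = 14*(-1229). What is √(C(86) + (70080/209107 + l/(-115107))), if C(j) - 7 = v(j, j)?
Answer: 2*√17161000086165330907554/24069679449 ≈ 10.885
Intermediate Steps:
l = -17206
v(n, a) = 25 + n (v(n, a) = 5 + (n + 20) = 5 + (20 + n) = 25 + n)
C(j) = 32 + j (C(j) = 7 + (25 + j) = 32 + j)
√(C(86) + (70080/209107 + l/(-115107))) = √((32 + 86) + (70080/209107 - 17206/(-115107))) = √(118 + (70080*(1/209107) - 17206*(-1/115107))) = √(118 + (70080/209107 + 17206/115107)) = √(118 + 11664593602/24069679449) = √(2851886768584/24069679449) = 2*√17161000086165330907554/24069679449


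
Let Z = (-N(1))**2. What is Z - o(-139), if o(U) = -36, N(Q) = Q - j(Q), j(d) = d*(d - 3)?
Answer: 45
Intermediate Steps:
j(d) = d*(-3 + d)
N(Q) = Q - Q*(-3 + Q)
Z = 9 (Z = (-(4 - 1*1))**2 = (-(4 - 1))**2 = (-3)**2 = 9)
Z - o(-139) = 9 - 1*(-36) = 9 + 36 = 45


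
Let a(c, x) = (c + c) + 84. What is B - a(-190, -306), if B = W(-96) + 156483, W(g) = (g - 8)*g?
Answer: 166763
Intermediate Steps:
W(g) = g*(-8 + g) (W(g) = (-8 + g)*g = g*(-8 + g))
a(c, x) = 84 + 2*c (a(c, x) = 2*c + 84 = 84 + 2*c)
B = 166467 (B = -96*(-8 - 96) + 156483 = -96*(-104) + 156483 = 9984 + 156483 = 166467)
B - a(-190, -306) = 166467 - (84 + 2*(-190)) = 166467 - (84 - 380) = 166467 - 1*(-296) = 166467 + 296 = 166763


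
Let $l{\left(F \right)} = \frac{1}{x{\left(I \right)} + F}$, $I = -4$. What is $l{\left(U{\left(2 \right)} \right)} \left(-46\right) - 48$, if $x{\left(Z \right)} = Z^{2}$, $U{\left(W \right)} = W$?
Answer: $- \frac{455}{9} \approx -50.556$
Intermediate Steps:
$l{\left(F \right)} = \frac{1}{16 + F}$ ($l{\left(F \right)} = \frac{1}{\left(-4\right)^{2} + F} = \frac{1}{16 + F}$)
$l{\left(U{\left(2 \right)} \right)} \left(-46\right) - 48 = \frac{1}{16 + 2} \left(-46\right) - 48 = \frac{1}{18} \left(-46\right) - 48 = - \frac{23}{9} - 48 = - \frac{455}{9}$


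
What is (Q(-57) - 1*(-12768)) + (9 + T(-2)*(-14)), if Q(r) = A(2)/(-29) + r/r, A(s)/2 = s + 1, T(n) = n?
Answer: 371368/29 ≈ 12806.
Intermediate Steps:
A(s) = 2 + 2*s (A(s) = 2*(s + 1) = 2*(1 + s) = 2 + 2*s)
Q(r) = 23/29 (Q(r) = (2 + 2*2)/(-29) + r/r = (2 + 4)*(-1/29) + 1 = 6*(-1/29) + 1 = -6/29 + 1 = 23/29)
(Q(-57) - 1*(-12768)) + (9 + T(-2)*(-14)) = (23/29 - 1*(-12768)) + (9 - 2*(-14)) = (23/29 + 12768) + (9 + 28) = 370295/29 + 37 = 371368/29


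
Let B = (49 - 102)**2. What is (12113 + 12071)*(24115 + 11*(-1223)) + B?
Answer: 257852617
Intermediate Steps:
B = 2809 (B = (-53)**2 = 2809)
(12113 + 12071)*(24115 + 11*(-1223)) + B = (12113 + 12071)*(24115 + 11*(-1223)) + 2809 = 24184*(24115 - 13453) + 2809 = 24184*10662 + 2809 = 257849808 + 2809 = 257852617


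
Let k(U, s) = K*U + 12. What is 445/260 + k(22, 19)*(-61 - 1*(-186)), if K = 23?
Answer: 3367089/52 ≈ 64752.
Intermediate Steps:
k(U, s) = 12 + 23*U (k(U, s) = 23*U + 12 = 12 + 23*U)
445/260 + k(22, 19)*(-61 - 1*(-186)) = 445/260 + (12 + 23*22)*(-61 - 1*(-186)) = 445*(1/260) + (12 + 506)*(-61 + 186) = 89/52 + 518*125 = 89/52 + 64750 = 3367089/52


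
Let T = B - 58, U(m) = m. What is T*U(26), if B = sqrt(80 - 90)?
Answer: -1508 + 26*I*sqrt(10) ≈ -1508.0 + 82.219*I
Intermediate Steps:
B = I*sqrt(10) (B = sqrt(-10) = I*sqrt(10) ≈ 3.1623*I)
T = -58 + I*sqrt(10) (T = I*sqrt(10) - 58 = -58 + I*sqrt(10) ≈ -58.0 + 3.1623*I)
T*U(26) = (-58 + I*sqrt(10))*26 = -1508 + 26*I*sqrt(10)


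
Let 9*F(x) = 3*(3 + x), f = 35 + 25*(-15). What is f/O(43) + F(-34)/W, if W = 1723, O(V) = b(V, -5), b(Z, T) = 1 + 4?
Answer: -351523/5169 ≈ -68.006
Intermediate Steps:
b(Z, T) = 5
O(V) = 5
f = -340 (f = 35 - 375 = -340)
F(x) = 1 + x/3 (F(x) = (3*(3 + x))/9 = (9 + 3*x)/9 = 1 + x/3)
f/O(43) + F(-34)/W = -340/5 + (1 + (1/3)*(-34))/1723 = -340*1/5 + (1 - 34/3)*(1/1723) = -68 - 31/3*1/1723 = -68 - 31/5169 = -351523/5169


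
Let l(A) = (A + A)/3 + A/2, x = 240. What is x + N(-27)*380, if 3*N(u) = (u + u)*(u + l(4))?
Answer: 153000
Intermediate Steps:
l(A) = 7*A/6 (l(A) = (2*A)*(⅓) + A*(½) = 2*A/3 + A/2 = 7*A/6)
N(u) = 2*u*(14/3 + u)/3 (N(u) = ((u + u)*(u + (7/6)*4))/3 = ((2*u)*(u + 14/3))/3 = ((2*u)*(14/3 + u))/3 = (2*u*(14/3 + u))/3 = 2*u*(14/3 + u)/3)
x + N(-27)*380 = 240 + ((2/9)*(-27)*(14 + 3*(-27)))*380 = 240 + ((2/9)*(-27)*(14 - 81))*380 = 240 + ((2/9)*(-27)*(-67))*380 = 240 + 402*380 = 240 + 152760 = 153000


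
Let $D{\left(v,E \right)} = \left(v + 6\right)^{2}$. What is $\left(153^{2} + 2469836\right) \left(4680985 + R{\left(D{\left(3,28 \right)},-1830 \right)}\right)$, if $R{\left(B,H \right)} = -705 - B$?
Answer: $11668882755755$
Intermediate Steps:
$D{\left(v,E \right)} = \left(6 + v\right)^{2}$
$\left(153^{2} + 2469836\right) \left(4680985 + R{\left(D{\left(3,28 \right)},-1830 \right)}\right) = \left(153^{2} + 2469836\right) \left(4680985 - \left(705 + \left(6 + 3\right)^{2}\right)\right) = \left(23409 + 2469836\right) \left(4680985 - 786\right) = 2493245 \left(4680985 - 786\right) = 2493245 \cdot 4680199 = 11668882755755$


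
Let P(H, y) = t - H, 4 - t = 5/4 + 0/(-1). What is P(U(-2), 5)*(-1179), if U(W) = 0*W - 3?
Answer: -27117/4 ≈ -6779.3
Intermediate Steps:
U(W) = -3 (U(W) = 0 - 3 = -3)
t = 11/4 (t = 4 - (5/4 + 0/(-1)) = 4 - (5*(¼) + 0*(-1)) = 4 - (5/4 + 0) = 4 - 1*5/4 = 4 - 5/4 = 11/4 ≈ 2.7500)
P(H, y) = 11/4 - H
P(U(-2), 5)*(-1179) = (11/4 - 1*(-3))*(-1179) = (11/4 + 3)*(-1179) = (23/4)*(-1179) = -27117/4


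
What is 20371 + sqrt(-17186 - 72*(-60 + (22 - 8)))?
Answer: 20371 + I*sqrt(13874) ≈ 20371.0 + 117.79*I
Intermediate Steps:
20371 + sqrt(-17186 - 72*(-60 + (22 - 8))) = 20371 + sqrt(-17186 - 72*(-60 + 14)) = 20371 + sqrt(-17186 - 72*(-46)) = 20371 + sqrt(-17186 + 3312) = 20371 + sqrt(-13874) = 20371 + I*sqrt(13874)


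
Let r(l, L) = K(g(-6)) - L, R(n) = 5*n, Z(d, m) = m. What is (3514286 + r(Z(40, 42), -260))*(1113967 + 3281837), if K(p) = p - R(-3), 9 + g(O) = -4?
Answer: 15449264156592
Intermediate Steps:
g(O) = -13 (g(O) = -9 - 4 = -13)
K(p) = 15 + p (K(p) = p - 5*(-3) = p - 1*(-15) = p + 15 = 15 + p)
r(l, L) = 2 - L (r(l, L) = (15 - 13) - L = 2 - L)
(3514286 + r(Z(40, 42), -260))*(1113967 + 3281837) = (3514286 + (2 - 1*(-260)))*(1113967 + 3281837) = (3514286 + (2 + 260))*4395804 = (3514286 + 262)*4395804 = 3514548*4395804 = 15449264156592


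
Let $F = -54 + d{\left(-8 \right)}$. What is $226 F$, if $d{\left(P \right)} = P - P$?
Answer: $-12204$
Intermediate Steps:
$d{\left(P \right)} = 0$
$F = -54$ ($F = -54 + 0 = -54$)
$226 F = 226 \left(-54\right) = -12204$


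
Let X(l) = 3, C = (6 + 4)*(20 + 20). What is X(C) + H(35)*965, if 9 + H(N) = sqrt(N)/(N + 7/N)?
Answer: -8682 + 4825*sqrt(35)/176 ≈ -8519.8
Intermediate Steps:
H(N) = -9 + sqrt(N)/(N + 7/N)
C = 400 (C = 10*40 = 400)
X(C) + H(35)*965 = 3 + ((-63 + 35**(3/2) - 9*35**2)/(7 + 35**2))*965 = 3 + ((-63 + 35*sqrt(35) - 9*1225)/(7 + 1225))*965 = 3 + ((-63 + 35*sqrt(35) - 11025)/1232)*965 = 3 + ((-11088 + 35*sqrt(35))/1232)*965 = 3 + (-9 + 5*sqrt(35)/176)*965 = 3 + (-8685 + 4825*sqrt(35)/176) = -8682 + 4825*sqrt(35)/176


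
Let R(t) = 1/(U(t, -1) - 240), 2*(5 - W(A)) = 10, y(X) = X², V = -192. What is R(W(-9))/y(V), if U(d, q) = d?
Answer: -1/8847360 ≈ -1.1303e-7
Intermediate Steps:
W(A) = 0 (W(A) = 5 - ½*10 = 5 - 5 = 0)
R(t) = 1/(-240 + t) (R(t) = 1/(t - 240) = 1/(-240 + t))
R(W(-9))/y(V) = 1/((-240 + 0)*((-192)²)) = 1/(-240*36864) = -1/240*1/36864 = -1/8847360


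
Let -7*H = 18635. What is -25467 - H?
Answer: -159634/7 ≈ -22805.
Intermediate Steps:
H = -18635/7 (H = -⅐*18635 = -18635/7 ≈ -2662.1)
-25467 - H = -25467 - 1*(-18635/7) = -25467 + 18635/7 = -159634/7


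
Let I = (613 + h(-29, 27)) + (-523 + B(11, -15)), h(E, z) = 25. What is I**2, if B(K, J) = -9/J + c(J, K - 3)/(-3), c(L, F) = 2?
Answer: 2972176/225 ≈ 13210.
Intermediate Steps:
B(K, J) = -2/3 - 9/J (B(K, J) = -9/J + 2/(-3) = -9/J + 2*(-1/3) = -9/J - 2/3 = -2/3 - 9/J)
I = 1724/15 (I = (613 + 25) + (-523 + (-2/3 - 9/(-15))) = 638 + (-523 + (-2/3 - 9*(-1/15))) = 638 + (-523 + (-2/3 + 3/5)) = 638 + (-523 - 1/15) = 638 - 7846/15 = 1724/15 ≈ 114.93)
I**2 = (1724/15)**2 = 2972176/225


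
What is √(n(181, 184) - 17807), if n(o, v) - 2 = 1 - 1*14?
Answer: I*√17818 ≈ 133.48*I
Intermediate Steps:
n(o, v) = -11 (n(o, v) = 2 + (1 - 1*14) = 2 + (1 - 14) = 2 - 13 = -11)
√(n(181, 184) - 17807) = √(-11 - 17807) = √(-17818) = I*√17818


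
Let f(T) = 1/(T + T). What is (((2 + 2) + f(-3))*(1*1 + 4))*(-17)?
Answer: -1955/6 ≈ -325.83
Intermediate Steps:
f(T) = 1/(2*T)
(((2 + 2) + f(-3))*(1*1 + 4))*(-17) = (((2 + 2) + (½)/(-3))*(1*1 + 4))*(-17) = ((4 + (½)*(-⅓))*(1 + 4))*(-17) = ((4 - ⅙)*5)*(-17) = ((23/6)*5)*(-17) = (115/6)*(-17) = -1955/6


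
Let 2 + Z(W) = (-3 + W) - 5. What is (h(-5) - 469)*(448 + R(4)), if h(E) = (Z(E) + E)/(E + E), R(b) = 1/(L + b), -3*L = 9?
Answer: -209683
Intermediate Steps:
L = -3 (L = -⅓*9 = -3)
Z(W) = -10 + W (Z(W) = -2 + ((-3 + W) - 5) = -2 + (-8 + W) = -10 + W)
R(b) = 1/(-3 + b)
h(E) = (-10 + 2*E)/(2*E) (h(E) = ((-10 + E) + E)/(E + E) = (-10 + 2*E)/((2*E)) = (-10 + 2*E)*(1/(2*E)) = (-10 + 2*E)/(2*E))
(h(-5) - 469)*(448 + R(4)) = ((-5 - 5)/(-5) - 469)*(448 + 1/(-3 + 4)) = (-⅕*(-10) - 469)*(448 + 1/1) = (2 - 469)*(448 + 1) = -467*449 = -209683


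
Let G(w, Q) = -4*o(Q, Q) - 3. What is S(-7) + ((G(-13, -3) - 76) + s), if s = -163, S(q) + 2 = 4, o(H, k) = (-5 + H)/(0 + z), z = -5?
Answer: -1232/5 ≈ -246.40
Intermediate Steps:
o(H, k) = 1 - H/5 (o(H, k) = (-5 + H)/(0 - 5) = (-5 + H)/(-5) = (-5 + H)*(-⅕) = 1 - H/5)
S(q) = 2 (S(q) = -2 + 4 = 2)
G(w, Q) = -7 + 4*Q/5 (G(w, Q) = -4*(1 - Q/5) - 3 = (-4 + 4*Q/5) - 3 = -7 + 4*Q/5)
S(-7) + ((G(-13, -3) - 76) + s) = 2 + (((-7 + (⅘)*(-3)) - 76) - 163) = 2 + (((-7 - 12/5) - 76) - 163) = 2 + ((-47/5 - 76) - 163) = 2 + (-427/5 - 163) = 2 - 1242/5 = -1232/5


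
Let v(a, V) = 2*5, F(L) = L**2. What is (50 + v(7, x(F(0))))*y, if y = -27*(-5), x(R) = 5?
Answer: 8100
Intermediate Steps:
v(a, V) = 10
y = 135
(50 + v(7, x(F(0))))*y = (50 + 10)*135 = 60*135 = 8100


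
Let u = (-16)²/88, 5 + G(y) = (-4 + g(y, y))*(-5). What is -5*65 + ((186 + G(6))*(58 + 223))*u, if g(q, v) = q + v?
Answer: 1264297/11 ≈ 1.1494e+5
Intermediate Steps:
G(y) = 15 - 10*y (G(y) = -5 + (-4 + (y + y))*(-5) = -5 + (-4 + 2*y)*(-5) = -5 + (20 - 10*y) = 15 - 10*y)
u = 32/11 (u = 256*(1/88) = 32/11 ≈ 2.9091)
-5*65 + ((186 + G(6))*(58 + 223))*u = -5*65 + ((186 + (15 - 10*6))*(58 + 223))*(32/11) = -325 + ((186 + (15 - 60))*281)*(32/11) = -325 + ((186 - 45)*281)*(32/11) = -325 + (141*281)*(32/11) = -325 + 39621*(32/11) = -325 + 1267872/11 = 1264297/11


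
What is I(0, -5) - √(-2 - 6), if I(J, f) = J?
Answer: -2*I*√2 ≈ -2.8284*I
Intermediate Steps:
I(0, -5) - √(-2 - 6) = 0 - √(-2 - 6) = 0 - √(-8) = 0 - 2*I*√2 = -2*I*√2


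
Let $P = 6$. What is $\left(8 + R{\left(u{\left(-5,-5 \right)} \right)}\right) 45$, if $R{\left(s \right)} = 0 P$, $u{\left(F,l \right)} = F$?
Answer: $360$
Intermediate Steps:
$R{\left(s \right)} = 0$ ($R{\left(s \right)} = 0 \cdot 6 = 0$)
$\left(8 + R{\left(u{\left(-5,-5 \right)} \right)}\right) 45 = \left(8 + 0\right) 45 = 8 \cdot 45 = 360$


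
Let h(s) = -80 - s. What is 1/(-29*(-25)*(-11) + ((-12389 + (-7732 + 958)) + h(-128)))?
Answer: -1/27090 ≈ -3.6914e-5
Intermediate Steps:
1/(-29*(-25)*(-11) + ((-12389 + (-7732 + 958)) + h(-128))) = 1/(-29*(-25)*(-11) + ((-12389 + (-7732 + 958)) + (-80 - 1*(-128)))) = 1/(725*(-11) + ((-12389 - 6774) + (-80 + 128))) = 1/(-7975 + (-19163 + 48)) = 1/(-7975 - 19115) = 1/(-27090) = -1/27090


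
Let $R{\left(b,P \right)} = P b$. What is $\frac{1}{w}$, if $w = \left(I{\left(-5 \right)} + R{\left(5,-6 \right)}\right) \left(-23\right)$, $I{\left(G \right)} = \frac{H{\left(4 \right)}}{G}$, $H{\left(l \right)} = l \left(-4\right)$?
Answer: $\frac{5}{3082} \approx 0.0016223$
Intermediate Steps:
$H{\left(l \right)} = - 4 l$
$I{\left(G \right)} = - \frac{16}{G}$ ($I{\left(G \right)} = \frac{\left(-4\right) 4}{G} = - \frac{16}{G}$)
$w = \frac{3082}{5}$ ($w = \left(- \frac{16}{-5} - 30\right) \left(-23\right) = \left(\left(-16\right) \left(- \frac{1}{5}\right) - 30\right) \left(-23\right) = \left(\frac{16}{5} - 30\right) \left(-23\right) = \left(- \frac{134}{5}\right) \left(-23\right) = \frac{3082}{5} \approx 616.4$)
$\frac{1}{w} = \frac{1}{\frac{3082}{5}} = \frac{5}{3082}$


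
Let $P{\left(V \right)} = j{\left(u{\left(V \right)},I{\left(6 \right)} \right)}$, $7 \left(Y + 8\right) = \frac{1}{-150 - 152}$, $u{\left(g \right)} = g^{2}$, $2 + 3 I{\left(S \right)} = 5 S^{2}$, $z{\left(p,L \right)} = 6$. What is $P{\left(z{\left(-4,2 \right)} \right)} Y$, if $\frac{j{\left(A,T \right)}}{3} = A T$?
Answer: $- \frac{54189252}{1057} \approx -51267.0$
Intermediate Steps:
$I{\left(S \right)} = - \frac{2}{3} + \frac{5 S^{2}}{3}$
$j{\left(A,T \right)} = 3 A T$
$Y = - \frac{16913}{2114}$ ($Y = -8 + \frac{1}{7 \left(-150 - 152\right)} = -8 + \frac{1}{7 \left(-302\right)} = -8 + \frac{1}{7} \left(- \frac{1}{302}\right) = -8 - \frac{1}{2114} = - \frac{16913}{2114} \approx -8.0005$)
$P{\left(V \right)} = 178 V^{2}$ ($P{\left(V \right)} = 3 V^{2} \left(- \frac{2}{3} + \frac{5 \cdot 6^{2}}{3}\right) = 3 V^{2} \left(- \frac{2}{3} + \frac{5}{3} \cdot 36\right) = 3 V^{2} \left(- \frac{2}{3} + 60\right) = 3 V^{2} \cdot \frac{178}{3} = 178 V^{2}$)
$P{\left(z{\left(-4,2 \right)} \right)} Y = 178 \cdot 6^{2} \left(- \frac{16913}{2114}\right) = 178 \cdot 36 \left(- \frac{16913}{2114}\right) = 6408 \left(- \frac{16913}{2114}\right) = - \frac{54189252}{1057}$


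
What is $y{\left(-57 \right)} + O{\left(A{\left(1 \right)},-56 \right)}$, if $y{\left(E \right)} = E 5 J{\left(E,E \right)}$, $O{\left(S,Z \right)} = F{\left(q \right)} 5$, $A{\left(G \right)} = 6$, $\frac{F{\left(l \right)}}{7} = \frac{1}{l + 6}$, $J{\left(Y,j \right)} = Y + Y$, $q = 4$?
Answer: $\frac{64987}{2} \approx 32494.0$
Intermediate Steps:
$J{\left(Y,j \right)} = 2 Y$
$F{\left(l \right)} = \frac{7}{6 + l}$ ($F{\left(l \right)} = \frac{7}{l + 6} = \frac{7}{6 + l}$)
$O{\left(S,Z \right)} = \frac{7}{2}$ ($O{\left(S,Z \right)} = \frac{7}{6 + 4} \cdot 5 = \frac{7}{10} \cdot 5 = \frac{7}{2}$)
$y{\left(E \right)} = 10 E^{2}$ ($y{\left(E \right)} = E 5 \cdot 2 E = 5 E 2 E = 10 E^{2}$)
$y{\left(-57 \right)} + O{\left(A{\left(1 \right)},-56 \right)} = 10 \left(-57\right)^{2} + \frac{7}{2} = 10 \cdot 3249 + \frac{7}{2} = 32490 + \frac{7}{2} = \frac{64987}{2}$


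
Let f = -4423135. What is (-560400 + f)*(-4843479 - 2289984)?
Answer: 35549862531705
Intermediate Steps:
(-560400 + f)*(-4843479 - 2289984) = (-560400 - 4423135)*(-4843479 - 2289984) = -4983535*(-7133463) = 35549862531705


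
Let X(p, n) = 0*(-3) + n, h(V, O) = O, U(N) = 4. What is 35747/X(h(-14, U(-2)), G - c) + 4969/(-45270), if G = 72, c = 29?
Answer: 1618053023/1946610 ≈ 831.22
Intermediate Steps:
X(p, n) = n (X(p, n) = 0 + n = n)
35747/X(h(-14, U(-2)), G - c) + 4969/(-45270) = 35747/(72 - 1*29) + 4969/(-45270) = 35747/(72 - 29) + 4969*(-1/45270) = 35747/43 - 4969/45270 = 1618053023/1946610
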